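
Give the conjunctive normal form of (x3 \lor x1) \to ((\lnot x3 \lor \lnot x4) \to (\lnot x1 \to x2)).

\lnot x3 \lor x4 \lor x1 \lor x2

(x3 \lor x1) \to ((\lnot x3 \lor \lnot x4) \to (\lnot x1 \to x2))
⇔ \lnot (x3 \lor x1) \lor ((\lnot x3 \lor \lnot x4) \to (\lnot x1 \to x2))   [eliminate \to]
⇔ \lnot (x3 \lor x1) \lor \lnot (\lnot x3 \lor \lnot x4) \lor (\lnot x1 \to x2)   [eliminate \to]
⇔ \lnot (x3 \lor x1) \lor \lnot (\lnot x3 \lor \lnot x4) \lor \lnot \lnot x1 \lor x2   [eliminate \to]
⇔ (\lnot x3 \land \lnot x1) \lor \lnot (\lnot x3 \lor \lnot x4) \lor \lnot \lnot x1 \lor x2   [De Morgan]
⇔ (\lnot x3 \land \lnot x1) \lor (\lnot \lnot x3 \land \lnot \lnot x4) \lor \lnot \lnot x1 \lor x2   [De Morgan]
⇔ (\lnot x3 \land \lnot x1) \lor (x3 \land \lnot \lnot x4) \lor \lnot \lnot x1 \lor x2   [double negation]
⇔ (\lnot x3 \land \lnot x1) \lor (x3 \land x4) \lor \lnot \lnot x1 \lor x2   [double negation]
⇔ (\lnot x3 \land \lnot x1) \lor (x3 \land x4) \lor x1 \lor x2   [double negation]
⇔ (\lnot x3 \lor x3 \lor x1 \lor x2) \land (\lnot x3 \lor x4 \lor x1 \lor x2) \land (\lnot x1 \lor x3 \lor x1 \lor x2) \land (\lnot x1 \lor x4 \lor x1 \lor x2)   [distribute \lor over \land]
⇔ \lnot x3 \lor x4 \lor x1 \lor x2   [simplify]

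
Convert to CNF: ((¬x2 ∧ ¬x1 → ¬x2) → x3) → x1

((¬x2 ∧ ¬x1 → ¬x2) → x3) → x1
≡ ¬((¬x2 ∧ ¬x1 → ¬x2) → x3) ∨ x1   — eliminate →
≡ ¬(¬(¬x2 ∧ ¬x1 → ¬x2) ∨ x3) ∨ x1   — eliminate →
≡ ¬(¬(¬(¬x2 ∧ ¬x1) ∨ ¬x2) ∨ x3) ∨ x1   — eliminate →
≡ ¬¬(¬(¬x2 ∧ ¬x1) ∨ ¬x2) ∧ ¬x3 ∨ x1   — De Morgan
≡ (¬(¬x2 ∧ ¬x1) ∨ ¬x2) ∧ ¬x3 ∨ x1   — double negation
≡ (¬¬x2 ∨ ¬¬x1 ∨ ¬x2) ∧ ¬x3 ∨ x1   — De Morgan
≡ (x2 ∨ ¬¬x1 ∨ ¬x2) ∧ ¬x3 ∨ x1   — double negation
≡ (x2 ∨ x1 ∨ ¬x2) ∧ ¬x3 ∨ x1   — double negation
≡ (x2 ∨ x1 ∨ ¬x2 ∨ x1) ∧ (¬x3 ∨ x1)   — distribute ∨ over ∧
≡ ¬x3 ∨ x1   — simplify

¬x3 ∨ x1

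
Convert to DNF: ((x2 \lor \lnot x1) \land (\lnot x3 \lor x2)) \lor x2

((x2 \lor \lnot x1) \land (\lnot x3 \lor x2)) \lor x2
≡ (x2 \land \lnot x3) \lor (x2 \land x2) \lor (\lnot x1 \land \lnot x3) \lor (\lnot x1 \land x2) \lor x2   [distribute \land over \lor]
≡ x2 \lor (\lnot x1 \land \lnot x3)   [simplify]

x2 \lor (\lnot x1 \land \lnot x3)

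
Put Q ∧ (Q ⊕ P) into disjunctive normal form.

Q ∧ (Q ⊕ P)
⇔ Q ∧ ((Q ∧ ¬P) ∨ (¬Q ∧ P))   [expand ⊕]
⇔ (Q ∧ Q ∧ ¬P) ∨ (Q ∧ ¬Q ∧ P)   [distribute ∧ over ∨]
⇔ Q ∧ ¬P   [simplify]

Q ∧ ¬P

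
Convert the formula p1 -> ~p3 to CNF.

p1 -> ~p3
≡ ~p1 | ~p3   [eliminate ->]

~p1 | ~p3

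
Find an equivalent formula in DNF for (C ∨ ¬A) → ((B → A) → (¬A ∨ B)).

(¬C ∧ A) ∨ ¬A ∨ B

(C ∨ ¬A) → ((B → A) → (¬A ∨ B))
≡ ¬(C ∨ ¬A) ∨ ((B → A) → (¬A ∨ B))   [eliminate →]
≡ ¬(C ∨ ¬A) ∨ ¬(B → A) ∨ ¬A ∨ B   [eliminate →]
≡ ¬(C ∨ ¬A) ∨ ¬(¬B ∨ A) ∨ ¬A ∨ B   [eliminate →]
≡ (¬C ∧ ¬¬A) ∨ ¬(¬B ∨ A) ∨ ¬A ∨ B   [De Morgan]
≡ (¬C ∧ A) ∨ ¬(¬B ∨ A) ∨ ¬A ∨ B   [double negation]
≡ (¬C ∧ A) ∨ (¬¬B ∧ ¬A) ∨ ¬A ∨ B   [De Morgan]
≡ (¬C ∧ A) ∨ (B ∧ ¬A) ∨ ¬A ∨ B   [double negation]
≡ (¬C ∧ A) ∨ ¬A ∨ B   [simplify]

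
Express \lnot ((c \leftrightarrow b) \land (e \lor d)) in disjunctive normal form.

(c \land \lnot b) \lor (b \land \lnot c) \lor (\lnot e \land \lnot d)

\lnot ((c \leftrightarrow b) \land (e \lor d))
= \lnot ((c \to b) \land (b \to c) \land (e \lor d))   [eliminate \leftrightarrow]
= \lnot ((\lnot c \lor b) \land (b \to c) \land (e \lor d))   [eliminate \to]
= \lnot ((\lnot c \lor b) \land (\lnot b \lor c) \land (e \lor d))   [eliminate \to]
= \lnot (\lnot c \lor b) \lor \lnot (\lnot b \lor c) \lor \lnot (e \lor d)   [De Morgan]
= (\lnot \lnot c \land \lnot b) \lor \lnot (\lnot b \lor c) \lor \lnot (e \lor d)   [De Morgan]
= (c \land \lnot b) \lor \lnot (\lnot b \lor c) \lor \lnot (e \lor d)   [double negation]
= (c \land \lnot b) \lor (\lnot \lnot b \land \lnot c) \lor \lnot (e \lor d)   [De Morgan]
= (c \land \lnot b) \lor (b \land \lnot c) \lor \lnot (e \lor d)   [double negation]
= (c \land \lnot b) \lor (b \land \lnot c) \lor (\lnot e \land \lnot d)   [De Morgan]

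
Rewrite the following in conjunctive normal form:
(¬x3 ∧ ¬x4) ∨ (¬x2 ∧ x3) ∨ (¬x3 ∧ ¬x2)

(¬x3 ∧ ¬x4) ∨ (¬x2 ∧ x3) ∨ (¬x3 ∧ ¬x2)
≡ (¬x3 ∨ ¬x2 ∨ ¬x3) ∧ (¬x3 ∨ ¬x2 ∨ ¬x2) ∧ (¬x3 ∨ x3 ∨ ¬x3) ∧ (¬x3 ∨ x3 ∨ ¬x2) ∧ (¬x4 ∨ ¬x2 ∨ ¬x3) ∧ (¬x4 ∨ ¬x2 ∨ ¬x2) ∧ (¬x4 ∨ x3 ∨ ¬x3) ∧ (¬x4 ∨ x3 ∨ ¬x2)   — distribute ∨ over ∧
≡ (¬x3 ∨ ¬x2) ∧ (¬x4 ∨ ¬x2)   — simplify

(¬x3 ∨ ¬x2) ∧ (¬x4 ∨ ¬x2)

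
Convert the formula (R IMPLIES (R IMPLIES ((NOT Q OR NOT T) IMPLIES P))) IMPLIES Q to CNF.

(R OR Q) AND (NOT P OR Q)

(R IMPLIES (R IMPLIES ((NOT Q OR NOT T) IMPLIES P))) IMPLIES Q
≡ NOT (R IMPLIES (R IMPLIES ((NOT Q OR NOT T) IMPLIES P))) OR Q   [eliminate IMPLIES]
≡ NOT (NOT R OR (R IMPLIES ((NOT Q OR NOT T) IMPLIES P))) OR Q   [eliminate IMPLIES]
≡ NOT (NOT R OR NOT R OR ((NOT Q OR NOT T) IMPLIES P)) OR Q   [eliminate IMPLIES]
≡ NOT (NOT R OR NOT R OR NOT (NOT Q OR NOT T) OR P) OR Q   [eliminate IMPLIES]
≡ (NOT NOT R AND NOT NOT R AND NOT NOT (NOT Q OR NOT T) AND NOT P) OR Q   [De Morgan]
≡ (R AND NOT NOT R AND NOT NOT (NOT Q OR NOT T) AND NOT P) OR Q   [double negation]
≡ (R AND R AND NOT NOT (NOT Q OR NOT T) AND NOT P) OR Q   [double negation]
≡ (R AND R AND (NOT Q OR NOT T) AND NOT P) OR Q   [double negation]
≡ (R OR Q) AND (R OR Q) AND (NOT Q OR NOT T OR Q) AND (NOT P OR Q)   [distribute OR over AND]
≡ (R OR Q) AND (NOT P OR Q)   [simplify]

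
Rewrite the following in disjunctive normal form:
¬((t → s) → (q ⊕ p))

¬((t → s) → (q ⊕ p))
= ¬(¬(t → s) ∨ (q ⊕ p))   (eliminate →)
= ¬(¬(¬t ∨ s) ∨ (q ⊕ p))   (eliminate →)
= ¬(¬(¬t ∨ s) ∨ (q ∧ ¬p) ∨ (¬q ∧ p))   (expand ⊕)
= ¬¬(¬t ∨ s) ∧ ¬(q ∧ ¬p) ∧ ¬(¬q ∧ p)   (De Morgan)
= (¬t ∨ s) ∧ ¬(q ∧ ¬p) ∧ ¬(¬q ∧ p)   (double negation)
= (¬t ∨ s) ∧ (¬q ∨ ¬¬p) ∧ ¬(¬q ∧ p)   (De Morgan)
= (¬t ∨ s) ∧ (¬q ∨ p) ∧ ¬(¬q ∧ p)   (double negation)
= (¬t ∨ s) ∧ (¬q ∨ p) ∧ (¬¬q ∨ ¬p)   (De Morgan)
= (¬t ∨ s) ∧ (¬q ∨ p) ∧ (q ∨ ¬p)   (double negation)
= (¬t ∧ ¬q ∧ q) ∨ (¬t ∧ ¬q ∧ ¬p) ∨ (¬t ∧ p ∧ q) ∨ (¬t ∧ p ∧ ¬p) ∨ (s ∧ ¬q ∧ q) ∨ (s ∧ ¬q ∧ ¬p) ∨ (s ∧ p ∧ q) ∨ (s ∧ p ∧ ¬p)   (distribute ∧ over ∨)
= (¬t ∧ ¬q ∧ ¬p) ∨ (¬t ∧ p ∧ q) ∨ (s ∧ ¬q ∧ ¬p) ∨ (s ∧ p ∧ q)   (simplify)

(¬t ∧ ¬q ∧ ¬p) ∨ (¬t ∧ p ∧ q) ∨ (s ∧ ¬q ∧ ¬p) ∨ (s ∧ p ∧ q)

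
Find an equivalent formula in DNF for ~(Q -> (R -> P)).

~(Q -> (R -> P))
= ~(~Q | (R -> P))   — eliminate ->
= ~(~Q | ~R | P)   — eliminate ->
= ~~Q & ~~R & ~P   — De Morgan
= Q & ~~R & ~P   — double negation
= Q & R & ~P   — double negation

Q & R & ~P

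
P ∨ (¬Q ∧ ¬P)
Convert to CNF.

P ∨ ¬Q

P ∨ (¬Q ∧ ¬P)
≡ (P ∨ ¬Q) ∧ (P ∨ ¬P)   [distribute ∨ over ∧]
≡ P ∨ ¬Q   [simplify]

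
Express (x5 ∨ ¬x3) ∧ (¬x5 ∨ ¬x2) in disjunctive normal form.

(x5 ∨ ¬x3) ∧ (¬x5 ∨ ¬x2)
≡ (x5 ∧ ¬x5) ∨ (x5 ∧ ¬x2) ∨ (¬x3 ∧ ¬x5) ∨ (¬x3 ∧ ¬x2)   — distribute ∧ over ∨
≡ (x5 ∧ ¬x2) ∨ (¬x3 ∧ ¬x5) ∨ (¬x3 ∧ ¬x2)   — simplify

(x5 ∧ ¬x2) ∨ (¬x3 ∧ ¬x5) ∨ (¬x3 ∧ ¬x2)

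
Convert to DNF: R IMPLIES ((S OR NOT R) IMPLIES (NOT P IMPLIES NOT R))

R IMPLIES ((S OR NOT R) IMPLIES (NOT P IMPLIES NOT R))
= NOT R OR ((S OR NOT R) IMPLIES (NOT P IMPLIES NOT R))   [eliminate IMPLIES]
= NOT R OR NOT (S OR NOT R) OR (NOT P IMPLIES NOT R)   [eliminate IMPLIES]
= NOT R OR NOT (S OR NOT R) OR NOT NOT P OR NOT R   [eliminate IMPLIES]
= NOT R OR (NOT S AND NOT NOT R) OR NOT NOT P OR NOT R   [De Morgan]
= NOT R OR (NOT S AND R) OR NOT NOT P OR NOT R   [double negation]
= NOT R OR (NOT S AND R) OR P OR NOT R   [double negation]
= NOT R OR (NOT S AND R) OR P   [simplify]

NOT R OR (NOT S AND R) OR P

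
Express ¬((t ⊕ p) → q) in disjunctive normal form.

(t ∧ ¬p ∧ ¬q) ∨ (¬t ∧ p ∧ ¬q)

¬((t ⊕ p) → q)
≡ ¬(¬(t ⊕ p) ∨ q)   — eliminate →
≡ ¬(¬((t ∧ ¬p) ∨ (¬t ∧ p)) ∨ q)   — expand ⊕
≡ ¬¬((t ∧ ¬p) ∨ (¬t ∧ p)) ∧ ¬q   — De Morgan
≡ ((t ∧ ¬p) ∨ (¬t ∧ p)) ∧ ¬q   — double negation
≡ (t ∧ ¬p ∧ ¬q) ∨ (¬t ∧ p ∧ ¬q)   — distribute ∧ over ∨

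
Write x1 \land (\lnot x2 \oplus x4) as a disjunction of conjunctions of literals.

(x1 \land \lnot x2 \land \lnot x4) \lor (x1 \land x2 \land x4)

x1 \land (\lnot x2 \oplus x4)
≡ x1 \land ((\lnot x2 \land \lnot x4) \lor (\lnot \lnot x2 \land x4))   (expand \oplus)
≡ x1 \land ((\lnot x2 \land \lnot x4) \lor (x2 \land x4))   (double negation)
≡ (x1 \land \lnot x2 \land \lnot x4) \lor (x1 \land x2 \land x4)   (distribute \land over \lor)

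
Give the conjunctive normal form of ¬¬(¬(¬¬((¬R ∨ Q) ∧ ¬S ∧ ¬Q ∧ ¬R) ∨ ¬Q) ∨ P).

Q ∨ P

¬¬(¬(¬¬((¬R ∨ Q) ∧ ¬S ∧ ¬Q ∧ ¬R) ∨ ¬Q) ∨ P)
≡ ¬(¬¬((¬R ∨ Q) ∧ ¬S ∧ ¬Q ∧ ¬R) ∨ ¬Q) ∨ P   [double negation]
≡ (¬¬¬((¬R ∨ Q) ∧ ¬S ∧ ¬Q ∧ ¬R) ∧ ¬¬Q) ∨ P   [De Morgan]
≡ (¬((¬R ∨ Q) ∧ ¬S ∧ ¬Q ∧ ¬R) ∧ ¬¬Q) ∨ P   [double negation]
≡ ((¬(¬R ∨ Q) ∨ ¬¬S ∨ ¬¬Q ∨ ¬¬R) ∧ ¬¬Q) ∨ P   [De Morgan]
≡ (((¬¬R ∧ ¬Q) ∨ ¬¬S ∨ ¬¬Q ∨ ¬¬R) ∧ ¬¬Q) ∨ P   [De Morgan]
≡ (((R ∧ ¬Q) ∨ ¬¬S ∨ ¬¬Q ∨ ¬¬R) ∧ ¬¬Q) ∨ P   [double negation]
≡ (((R ∧ ¬Q) ∨ S ∨ ¬¬Q ∨ ¬¬R) ∧ ¬¬Q) ∨ P   [double negation]
≡ (((R ∧ ¬Q) ∨ S ∨ Q ∨ ¬¬R) ∧ ¬¬Q) ∨ P   [double negation]
≡ (((R ∧ ¬Q) ∨ S ∨ Q ∨ R) ∧ ¬¬Q) ∨ P   [double negation]
≡ (((R ∧ ¬Q) ∨ S ∨ Q ∨ R) ∧ Q) ∨ P   [double negation]
≡ (R ∨ S ∨ Q ∨ R ∨ P) ∧ (¬Q ∨ S ∨ Q ∨ R ∨ P) ∧ (Q ∨ P)   [distribute ∨ over ∧]
≡ Q ∨ P   [simplify]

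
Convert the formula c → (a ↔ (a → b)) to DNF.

¬c ∨ (b ∧ a)

c → (a ↔ (a → b))
≡ ¬c ∨ (a ↔ (a → b))   [eliminate →]
≡ ¬c ∨ ((a → (a → b)) ∧ ((a → b) → a))   [eliminate ↔]
≡ ¬c ∨ ((¬a ∨ (a → b)) ∧ ((a → b) → a))   [eliminate →]
≡ ¬c ∨ ((¬a ∨ ¬a ∨ b) ∧ ((a → b) → a))   [eliminate →]
≡ ¬c ∨ ((¬a ∨ ¬a ∨ b) ∧ (¬(a → b) ∨ a))   [eliminate →]
≡ ¬c ∨ ((¬a ∨ ¬a ∨ b) ∧ (¬(¬a ∨ b) ∨ a))   [eliminate →]
≡ ¬c ∨ ((¬a ∨ ¬a ∨ b) ∧ ((¬¬a ∧ ¬b) ∨ a))   [De Morgan]
≡ ¬c ∨ ((¬a ∨ ¬a ∨ b) ∧ ((a ∧ ¬b) ∨ a))   [double negation]
≡ ¬c ∨ (¬a ∧ a ∧ ¬b) ∨ (¬a ∧ a) ∨ (¬a ∧ a ∧ ¬b) ∨ (¬a ∧ a) ∨ (b ∧ a ∧ ¬b) ∨ (b ∧ a)   [distribute ∧ over ∨]
≡ ¬c ∨ (b ∧ a)   [simplify]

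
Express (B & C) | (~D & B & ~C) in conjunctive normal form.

(B & C) | (~D & B & ~C)
≡ (B | ~D) & (B | B) & (B | ~C) & (C | ~D) & (C | B) & (C | ~C)   (distribute | over &)
≡ B & (C | ~D)   (simplify)

B & (C | ~D)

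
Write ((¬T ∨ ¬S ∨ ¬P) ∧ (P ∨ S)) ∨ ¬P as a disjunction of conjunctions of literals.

(¬T ∧ P) ∨ (¬T ∧ S) ∨ (¬S ∧ P) ∨ ¬P

((¬T ∨ ¬S ∨ ¬P) ∧ (P ∨ S)) ∨ ¬P
⇔ (¬T ∧ P) ∨ (¬T ∧ S) ∨ (¬S ∧ P) ∨ (¬S ∧ S) ∨ (¬P ∧ P) ∨ (¬P ∧ S) ∨ ¬P   [distribute ∧ over ∨]
⇔ (¬T ∧ P) ∨ (¬T ∧ S) ∨ (¬S ∧ P) ∨ ¬P   [simplify]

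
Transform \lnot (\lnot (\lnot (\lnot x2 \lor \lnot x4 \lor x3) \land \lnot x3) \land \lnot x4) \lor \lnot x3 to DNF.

x4 \lor \lnot x3

\lnot (\lnot (\lnot (\lnot x2 \lor \lnot x4 \lor x3) \land \lnot x3) \land \lnot x4) \lor \lnot x3
≡ \lnot \lnot (\lnot (\lnot x2 \lor \lnot x4 \lor x3) \land \lnot x3) \lor \lnot \lnot x4 \lor \lnot x3   [De Morgan]
≡ \lnot (\lnot x2 \lor \lnot x4 \lor x3) \land \lnot x3 \lor \lnot \lnot x4 \lor \lnot x3   [double negation]
≡ \lnot \lnot x2 \land \lnot \lnot x4 \land \lnot x3 \land \lnot x3 \lor \lnot \lnot x4 \lor \lnot x3   [De Morgan]
≡ x2 \land \lnot \lnot x4 \land \lnot x3 \land \lnot x3 \lor \lnot \lnot x4 \lor \lnot x3   [double negation]
≡ x2 \land x4 \land \lnot x3 \land \lnot x3 \lor \lnot \lnot x4 \lor \lnot x3   [double negation]
≡ x2 \land x4 \land \lnot x3 \land \lnot x3 \lor x4 \lor \lnot x3   [double negation]
≡ x4 \lor \lnot x3   [simplify]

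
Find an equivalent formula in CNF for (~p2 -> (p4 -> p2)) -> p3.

(~p2 | p3) & (p4 | p3)

(~p2 -> (p4 -> p2)) -> p3
= ~(~p2 -> (p4 -> p2)) | p3
= ~(~~p2 | (p4 -> p2)) | p3
= ~(~~p2 | ~p4 | p2) | p3
= (~~~p2 & ~~p4 & ~p2) | p3
= (~p2 & ~~p4 & ~p2) | p3
= (~p2 & p4 & ~p2) | p3
= (~p2 | p3) & (p4 | p3) & (~p2 | p3)
= (~p2 | p3) & (p4 | p3)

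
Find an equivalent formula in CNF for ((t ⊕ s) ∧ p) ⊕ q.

((t ⊕ s) ∧ p) ⊕ q
⇔ (((t ⊕ s) ∧ p) ∨ q) ∧ ¬((t ⊕ s) ∧ p ∧ q)   — expand ⊕
⇔ (((t ∨ s) ∧ ¬(t ∧ s) ∧ p) ∨ q) ∧ ¬((t ⊕ s) ∧ p ∧ q)   — expand ⊕
⇔ (((t ∨ s) ∧ ¬(t ∧ s) ∧ p) ∨ q) ∧ ¬((t ∨ s) ∧ ¬(t ∧ s) ∧ p ∧ q)   — expand ⊕
⇔ (((t ∨ s) ∧ (¬t ∨ ¬s) ∧ p) ∨ q) ∧ ¬((t ∨ s) ∧ ¬(t ∧ s) ∧ p ∧ q)   — De Morgan
⇔ (((t ∨ s) ∧ (¬t ∨ ¬s) ∧ p) ∨ q) ∧ (¬(t ∨ s) ∨ ¬¬(t ∧ s) ∨ ¬p ∨ ¬q)   — De Morgan
⇔ (((t ∨ s) ∧ (¬t ∨ ¬s) ∧ p) ∨ q) ∧ ((¬t ∧ ¬s) ∨ ¬¬(t ∧ s) ∨ ¬p ∨ ¬q)   — De Morgan
⇔ (((t ∨ s) ∧ (¬t ∨ ¬s) ∧ p) ∨ q) ∧ ((¬t ∧ ¬s) ∨ (t ∧ s) ∨ ¬p ∨ ¬q)   — double negation
⇔ (t ∨ s ∨ q) ∧ (¬t ∨ ¬s ∨ q) ∧ (p ∨ q) ∧ (¬t ∨ t ∨ ¬p ∨ ¬q) ∧ (¬t ∨ s ∨ ¬p ∨ ¬q) ∧ (¬s ∨ t ∨ ¬p ∨ ¬q) ∧ (¬s ∨ s ∨ ¬p ∨ ¬q)   — distribute ∨ over ∧
⇔ (t ∨ s ∨ q) ∧ (¬t ∨ ¬s ∨ q) ∧ (p ∨ q) ∧ (¬t ∨ s ∨ ¬p ∨ ¬q) ∧ (¬s ∨ t ∨ ¬p ∨ ¬q)   — simplify

(t ∨ s ∨ q) ∧ (¬t ∨ ¬s ∨ q) ∧ (p ∨ q) ∧ (¬t ∨ s ∨ ¬p ∨ ¬q) ∧ (¬s ∨ t ∨ ¬p ∨ ¬q)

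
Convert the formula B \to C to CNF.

\lnot B \lor C

B \to C
= \lnot B \lor C   [eliminate \to]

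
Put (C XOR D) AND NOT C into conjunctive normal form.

(C OR D) AND NOT C

(C XOR D) AND NOT C
≡ (C OR D) AND NOT (C AND D) AND NOT C   (expand XOR)
≡ (C OR D) AND (NOT C OR NOT D) AND NOT C   (De Morgan)
≡ (C OR D) AND NOT C   (simplify)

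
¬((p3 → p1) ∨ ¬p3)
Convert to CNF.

p3 ∧ ¬p1

¬((p3 → p1) ∨ ¬p3)
≡ ¬(¬p3 ∨ p1 ∨ ¬p3)   [eliminate →]
≡ ¬¬p3 ∧ ¬p1 ∧ ¬¬p3   [De Morgan]
≡ p3 ∧ ¬p1 ∧ ¬¬p3   [double negation]
≡ p3 ∧ ¬p1 ∧ p3   [double negation]
≡ p3 ∧ ¬p1   [simplify]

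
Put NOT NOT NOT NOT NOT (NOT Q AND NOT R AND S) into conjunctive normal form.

Q OR R OR NOT S

NOT NOT NOT NOT NOT (NOT Q AND NOT R AND S)
≡ NOT NOT NOT (NOT Q AND NOT R AND S)   — double negation
≡ NOT (NOT Q AND NOT R AND S)   — double negation
≡ NOT NOT Q OR NOT NOT R OR NOT S   — De Morgan
≡ Q OR NOT NOT R OR NOT S   — double negation
≡ Q OR R OR NOT S   — double negation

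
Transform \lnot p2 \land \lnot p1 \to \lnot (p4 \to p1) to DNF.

p2 \lor p1 \lor p4 \land \lnot p1

\lnot p2 \land \lnot p1 \to \lnot (p4 \to p1)
⇔ \lnot (\lnot p2 \land \lnot p1) \lor \lnot (p4 \to p1)   [eliminate \to]
⇔ \lnot (\lnot p2 \land \lnot p1) \lor \lnot (\lnot p4 \lor p1)   [eliminate \to]
⇔ \lnot \lnot p2 \lor \lnot \lnot p1 \lor \lnot (\lnot p4 \lor p1)   [De Morgan]
⇔ p2 \lor \lnot \lnot p1 \lor \lnot (\lnot p4 \lor p1)   [double negation]
⇔ p2 \lor p1 \lor \lnot (\lnot p4 \lor p1)   [double negation]
⇔ p2 \lor p1 \lor \lnot \lnot p4 \land \lnot p1   [De Morgan]
⇔ p2 \lor p1 \lor p4 \land \lnot p1   [double negation]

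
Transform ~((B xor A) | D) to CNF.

(~B | A) & (~A | B) & ~D

~((B xor A) | D)
= ~(((B | A) & ~(B & A)) | D)   (expand xor)
= ~((B | A) & ~(B & A)) & ~D   (De Morgan)
= (~(B | A) | ~~(B & A)) & ~D   (De Morgan)
= ((~B & ~A) | ~~(B & A)) & ~D   (De Morgan)
= ((~B & ~A) | (B & A)) & ~D   (double negation)
= (~B | B) & (~B | A) & (~A | B) & (~A | A) & ~D   (distribute | over &)
= (~B | A) & (~A | B) & ~D   (simplify)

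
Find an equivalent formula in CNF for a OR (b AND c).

a OR (b AND c)
= (a OR b) AND (a OR c)   [distribute OR over AND]

(a OR b) AND (a OR c)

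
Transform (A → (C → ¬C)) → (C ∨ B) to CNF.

(A → (C → ¬C)) → (C ∨ B)
⇔ ¬(A → (C → ¬C)) ∨ C ∨ B   — eliminate →
⇔ ¬(¬A ∨ (C → ¬C)) ∨ C ∨ B   — eliminate →
⇔ ¬(¬A ∨ ¬C ∨ ¬C) ∨ C ∨ B   — eliminate →
⇔ (¬¬A ∧ ¬¬C ∧ ¬¬C) ∨ C ∨ B   — De Morgan
⇔ (A ∧ ¬¬C ∧ ¬¬C) ∨ C ∨ B   — double negation
⇔ (A ∧ C ∧ ¬¬C) ∨ C ∨ B   — double negation
⇔ (A ∧ C ∧ C) ∨ C ∨ B   — double negation
⇔ (A ∨ C ∨ B) ∧ (C ∨ C ∨ B) ∧ (C ∨ C ∨ B)   — distribute ∨ over ∧
⇔ C ∨ B   — simplify

C ∨ B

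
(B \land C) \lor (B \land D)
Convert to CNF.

B \land (C \lor D)

(B \land C) \lor (B \land D)
⇔ (B \lor B) \land (B \lor D) \land (C \lor B) \land (C \lor D)
⇔ B \land (C \lor D)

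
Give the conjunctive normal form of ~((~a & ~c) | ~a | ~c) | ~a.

c | ~a

~((~a & ~c) | ~a | ~c) | ~a
= (~(~a & ~c) & ~~a & ~~c) | ~a   [De Morgan]
= ((~~a | ~~c) & ~~a & ~~c) | ~a   [De Morgan]
= ((a | ~~c) & ~~a & ~~c) | ~a   [double negation]
= ((a | c) & ~~a & ~~c) | ~a   [double negation]
= ((a | c) & a & ~~c) | ~a   [double negation]
= ((a | c) & a & c) | ~a   [double negation]
= (a | c | ~a) & (a | ~a) & (c | ~a)   [distribute | over &]
= c | ~a   [simplify]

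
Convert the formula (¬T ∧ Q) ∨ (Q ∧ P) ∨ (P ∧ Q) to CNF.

(¬T ∧ Q) ∨ (Q ∧ P) ∨ (P ∧ Q)
≡ (¬T ∨ Q ∨ P) ∧ (¬T ∨ Q ∨ Q) ∧ (¬T ∨ P ∨ P) ∧ (¬T ∨ P ∨ Q) ∧ (Q ∨ Q ∨ P) ∧ (Q ∨ Q ∨ Q) ∧ (Q ∨ P ∨ P) ∧ (Q ∨ P ∨ Q)   [distribute ∨ over ∧]
≡ (¬T ∨ P) ∧ Q   [simplify]

(¬T ∨ P) ∧ Q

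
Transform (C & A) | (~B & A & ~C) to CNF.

(C & A) | (~B & A & ~C)
⇔ (C | ~B) & (C | A) & (C | ~C) & (A | ~B) & (A | A) & (A | ~C)   [distribute | over &]
⇔ (C | ~B) & A   [simplify]

(C | ~B) & A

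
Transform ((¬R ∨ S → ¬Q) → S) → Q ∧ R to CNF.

((¬R ∨ S → ¬Q) → S) → Q ∧ R
≡ ¬((¬R ∨ S → ¬Q) → S) ∨ Q ∧ R   — eliminate →
≡ ¬(¬(¬R ∨ S → ¬Q) ∨ S) ∨ Q ∧ R   — eliminate →
≡ ¬(¬(¬(¬R ∨ S) ∨ ¬Q) ∨ S) ∨ Q ∧ R   — eliminate →
≡ ¬¬(¬(¬R ∨ S) ∨ ¬Q) ∧ ¬S ∨ Q ∧ R   — De Morgan
≡ (¬(¬R ∨ S) ∨ ¬Q) ∧ ¬S ∨ Q ∧ R   — double negation
≡ (¬¬R ∧ ¬S ∨ ¬Q) ∧ ¬S ∨ Q ∧ R   — De Morgan
≡ (R ∧ ¬S ∨ ¬Q) ∧ ¬S ∨ Q ∧ R   — double negation
≡ (R ∨ ¬Q ∨ Q) ∧ (R ∨ ¬Q ∨ R) ∧ (¬S ∨ ¬Q ∨ Q) ∧ (¬S ∨ ¬Q ∨ R) ∧ (¬S ∨ Q) ∧ (¬S ∨ R)   — distribute ∨ over ∧
≡ (R ∨ ¬Q) ∧ (¬S ∨ Q) ∧ (¬S ∨ R)   — simplify

(R ∨ ¬Q) ∧ (¬S ∨ Q) ∧ (¬S ∨ R)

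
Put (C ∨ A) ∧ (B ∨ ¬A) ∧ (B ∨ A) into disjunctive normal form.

(C ∨ A) ∧ (B ∨ ¬A) ∧ (B ∨ A)
= C ∧ B ∧ B ∨ C ∧ B ∧ A ∨ C ∧ ¬A ∧ B ∨ C ∧ ¬A ∧ A ∨ A ∧ B ∧ B ∨ A ∧ B ∧ A ∨ A ∧ ¬A ∧ B ∨ A ∧ ¬A ∧ A   — distribute ∧ over ∨
= C ∧ B ∨ A ∧ B   — simplify

C ∧ B ∨ A ∧ B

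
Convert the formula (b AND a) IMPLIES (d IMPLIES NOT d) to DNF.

NOT b OR NOT a OR NOT d

(b AND a) IMPLIES (d IMPLIES NOT d)
= NOT (b AND a) OR (d IMPLIES NOT d)   (eliminate IMPLIES)
= NOT (b AND a) OR NOT d OR NOT d   (eliminate IMPLIES)
= NOT b OR NOT a OR NOT d OR NOT d   (De Morgan)
= NOT b OR NOT a OR NOT d   (simplify)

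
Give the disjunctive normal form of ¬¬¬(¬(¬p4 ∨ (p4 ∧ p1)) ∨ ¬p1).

(¬p4 ∧ p1) ∨ (p4 ∧ p1)

¬¬¬(¬(¬p4 ∨ (p4 ∧ p1)) ∨ ¬p1)
≡ ¬(¬(¬p4 ∨ (p4 ∧ p1)) ∨ ¬p1)   (double negation)
≡ ¬¬(¬p4 ∨ (p4 ∧ p1)) ∧ ¬¬p1   (De Morgan)
≡ (¬p4 ∨ (p4 ∧ p1)) ∧ ¬¬p1   (double negation)
≡ (¬p4 ∨ (p4 ∧ p1)) ∧ p1   (double negation)
≡ (¬p4 ∧ p1) ∨ (p4 ∧ p1 ∧ p1)   (distribute ∧ over ∨)
≡ (¬p4 ∧ p1) ∨ (p4 ∧ p1)   (simplify)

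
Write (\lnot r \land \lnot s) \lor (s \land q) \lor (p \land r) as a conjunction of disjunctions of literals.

(\lnot r \lor s \lor p) \land (\lnot r \lor q \lor p) \land (\lnot s \lor q \lor p) \land (\lnot s \lor q \lor r)

(\lnot r \land \lnot s) \lor (s \land q) \lor (p \land r)
≡ (\lnot r \lor s \lor p) \land (\lnot r \lor s \lor r) \land (\lnot r \lor q \lor p) \land (\lnot r \lor q \lor r) \land (\lnot s \lor s \lor p) \land (\lnot s \lor s \lor r) \land (\lnot s \lor q \lor p) \land (\lnot s \lor q \lor r)   — distribute \lor over \land
≡ (\lnot r \lor s \lor p) \land (\lnot r \lor q \lor p) \land (\lnot s \lor q \lor p) \land (\lnot s \lor q \lor r)   — simplify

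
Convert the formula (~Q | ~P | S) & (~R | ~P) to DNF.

(~Q & ~R) | ~P | (S & ~R)

(~Q | ~P | S) & (~R | ~P)
≡ (~Q & ~R) | (~Q & ~P) | (~P & ~R) | (~P & ~P) | (S & ~R) | (S & ~P)
≡ (~Q & ~R) | ~P | (S & ~R)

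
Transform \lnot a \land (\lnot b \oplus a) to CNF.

\lnot a \land (\lnot b \lor a)

\lnot a \land (\lnot b \oplus a)
≡ \lnot a \land (\lnot b \lor a) \land \lnot (\lnot b \land a)
≡ \lnot a \land (\lnot b \lor a) \land (\lnot \lnot b \lor \lnot a)
≡ \lnot a \land (\lnot b \lor a) \land (b \lor \lnot a)
≡ \lnot a \land (\lnot b \lor a)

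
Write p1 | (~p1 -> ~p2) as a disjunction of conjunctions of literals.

p1 | ~p2

p1 | (~p1 -> ~p2)
≡ p1 | ~~p1 | ~p2   — eliminate ->
≡ p1 | p1 | ~p2   — double negation
≡ p1 | ~p2   — simplify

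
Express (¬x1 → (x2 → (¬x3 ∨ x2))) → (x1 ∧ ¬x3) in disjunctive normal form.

(¬x1 → (x2 → (¬x3 ∨ x2))) → (x1 ∧ ¬x3)
= ¬(¬x1 → (x2 → (¬x3 ∨ x2))) ∨ (x1 ∧ ¬x3)   (eliminate →)
= ¬(¬¬x1 ∨ (x2 → (¬x3 ∨ x2))) ∨ (x1 ∧ ¬x3)   (eliminate →)
= ¬(¬¬x1 ∨ ¬x2 ∨ ¬x3 ∨ x2) ∨ (x1 ∧ ¬x3)   (eliminate →)
= (¬¬¬x1 ∧ ¬¬x2 ∧ ¬¬x3 ∧ ¬x2) ∨ (x1 ∧ ¬x3)   (De Morgan)
= (¬x1 ∧ ¬¬x2 ∧ ¬¬x3 ∧ ¬x2) ∨ (x1 ∧ ¬x3)   (double negation)
= (¬x1 ∧ x2 ∧ ¬¬x3 ∧ ¬x2) ∨ (x1 ∧ ¬x3)   (double negation)
= (¬x1 ∧ x2 ∧ x3 ∧ ¬x2) ∨ (x1 ∧ ¬x3)   (double negation)
= x1 ∧ ¬x3   (simplify)

x1 ∧ ¬x3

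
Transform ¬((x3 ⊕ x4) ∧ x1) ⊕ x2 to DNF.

¬((x3 ⊕ x4) ∧ x1) ⊕ x2
≡ (¬((x3 ⊕ x4) ∧ x1) ∧ ¬x2) ∨ (¬¬((x3 ⊕ x4) ∧ x1) ∧ x2)   [expand ⊕]
≡ (¬(((x3 ∧ ¬x4) ∨ (¬x3 ∧ x4)) ∧ x1) ∧ ¬x2) ∨ (¬¬((x3 ⊕ x4) ∧ x1) ∧ x2)   [expand ⊕]
≡ (¬(((x3 ∧ ¬x4) ∨ (¬x3 ∧ x4)) ∧ x1) ∧ ¬x2) ∨ (¬¬(((x3 ∧ ¬x4) ∨ (¬x3 ∧ x4)) ∧ x1) ∧ x2)   [expand ⊕]
≡ ((¬((x3 ∧ ¬x4) ∨ (¬x3 ∧ x4)) ∨ ¬x1) ∧ ¬x2) ∨ (¬¬(((x3 ∧ ¬x4) ∨ (¬x3 ∧ x4)) ∧ x1) ∧ x2)   [De Morgan]
≡ (((¬(x3 ∧ ¬x4) ∧ ¬(¬x3 ∧ x4)) ∨ ¬x1) ∧ ¬x2) ∨ (¬¬(((x3 ∧ ¬x4) ∨ (¬x3 ∧ x4)) ∧ x1) ∧ x2)   [De Morgan]
≡ ((((¬x3 ∨ ¬¬x4) ∧ ¬(¬x3 ∧ x4)) ∨ ¬x1) ∧ ¬x2) ∨ (¬¬(((x3 ∧ ¬x4) ∨ (¬x3 ∧ x4)) ∧ x1) ∧ x2)   [De Morgan]
≡ ((((¬x3 ∨ x4) ∧ ¬(¬x3 ∧ x4)) ∨ ¬x1) ∧ ¬x2) ∨ (¬¬(((x3 ∧ ¬x4) ∨ (¬x3 ∧ x4)) ∧ x1) ∧ x2)   [double negation]
≡ ((((¬x3 ∨ x4) ∧ (¬¬x3 ∨ ¬x4)) ∨ ¬x1) ∧ ¬x2) ∨ (¬¬(((x3 ∧ ¬x4) ∨ (¬x3 ∧ x4)) ∧ x1) ∧ x2)   [De Morgan]
≡ ((((¬x3 ∨ x4) ∧ (x3 ∨ ¬x4)) ∨ ¬x1) ∧ ¬x2) ∨ (¬¬(((x3 ∧ ¬x4) ∨ (¬x3 ∧ x4)) ∧ x1) ∧ x2)   [double negation]
≡ ((((¬x3 ∨ x4) ∧ (x3 ∨ ¬x4)) ∨ ¬x1) ∧ ¬x2) ∨ (((x3 ∧ ¬x4) ∨ (¬x3 ∧ x4)) ∧ x1 ∧ x2)   [double negation]
≡ (¬x3 ∧ x3 ∧ ¬x2) ∨ (¬x3 ∧ ¬x4 ∧ ¬x2) ∨ (x4 ∧ x3 ∧ ¬x2) ∨ (x4 ∧ ¬x4 ∧ ¬x2) ∨ (¬x1 ∧ ¬x2) ∨ (x3 ∧ ¬x4 ∧ x1 ∧ x2) ∨ (¬x3 ∧ x4 ∧ x1 ∧ x2)   [distribute ∧ over ∨]
≡ (¬x3 ∧ ¬x4 ∧ ¬x2) ∨ (x4 ∧ x3 ∧ ¬x2) ∨ (¬x1 ∧ ¬x2) ∨ (x3 ∧ ¬x4 ∧ x1 ∧ x2) ∨ (¬x3 ∧ x4 ∧ x1 ∧ x2)   [simplify]

(¬x3 ∧ ¬x4 ∧ ¬x2) ∨ (x4 ∧ x3 ∧ ¬x2) ∨ (¬x1 ∧ ¬x2) ∨ (x3 ∧ ¬x4 ∧ x1 ∧ x2) ∨ (¬x3 ∧ x4 ∧ x1 ∧ x2)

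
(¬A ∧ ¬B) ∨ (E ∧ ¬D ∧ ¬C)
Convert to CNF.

(¬A ∧ ¬B) ∨ (E ∧ ¬D ∧ ¬C)
⇔ (¬A ∨ E) ∧ (¬A ∨ ¬D) ∧ (¬A ∨ ¬C) ∧ (¬B ∨ E) ∧ (¬B ∨ ¬D) ∧ (¬B ∨ ¬C)   [distribute ∨ over ∧]

(¬A ∨ E) ∧ (¬A ∨ ¬D) ∧ (¬A ∨ ¬C) ∧ (¬B ∨ E) ∧ (¬B ∨ ¬D) ∧ (¬B ∨ ¬C)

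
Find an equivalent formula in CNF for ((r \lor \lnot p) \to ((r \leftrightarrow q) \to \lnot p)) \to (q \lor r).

((r \lor \lnot p) \to ((r \leftrightarrow q) \to \lnot p)) \to (q \lor r)
≡ \lnot ((r \lor \lnot p) \to ((r \leftrightarrow q) \to \lnot p)) \lor q \lor r
≡ \lnot (\lnot (r \lor \lnot p) \lor ((r \leftrightarrow q) \to \lnot p)) \lor q \lor r
≡ \lnot (\lnot (r \lor \lnot p) \lor \lnot (r \leftrightarrow q) \lor \lnot p) \lor q \lor r
≡ \lnot (\lnot (r \lor \lnot p) \lor \lnot ((r \to q) \land (q \to r)) \lor \lnot p) \lor q \lor r
≡ \lnot (\lnot (r \lor \lnot p) \lor \lnot ((\lnot r \lor q) \land (q \to r)) \lor \lnot p) \lor q \lor r
≡ \lnot (\lnot (r \lor \lnot p) \lor \lnot ((\lnot r \lor q) \land (\lnot q \lor r)) \lor \lnot p) \lor q \lor r
≡ (\lnot \lnot (r \lor \lnot p) \land \lnot \lnot ((\lnot r \lor q) \land (\lnot q \lor r)) \land \lnot \lnot p) \lor q \lor r
≡ ((r \lor \lnot p) \land \lnot \lnot ((\lnot r \lor q) \land (\lnot q \lor r)) \land \lnot \lnot p) \lor q \lor r
≡ ((r \lor \lnot p) \land (\lnot r \lor q) \land (\lnot q \lor r) \land \lnot \lnot p) \lor q \lor r
≡ ((r \lor \lnot p) \land (\lnot r \lor q) \land (\lnot q \lor r) \land p) \lor q \lor r
≡ (r \lor \lnot p \lor q \lor r) \land (\lnot r \lor q \lor q \lor r) \land (\lnot q \lor r \lor q \lor r) \land (p \lor q \lor r)
≡ (r \lor \lnot p \lor q) \land (p \lor q \lor r)

(r \lor \lnot p \lor q) \land (p \lor q \lor r)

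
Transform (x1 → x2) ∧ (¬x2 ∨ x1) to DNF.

(¬x1 ∧ ¬x2) ∨ (x2 ∧ x1)

(x1 → x2) ∧ (¬x2 ∨ x1)
≡ (¬x1 ∨ x2) ∧ (¬x2 ∨ x1)   (eliminate →)
≡ (¬x1 ∧ ¬x2) ∨ (¬x1 ∧ x1) ∨ (x2 ∧ ¬x2) ∨ (x2 ∧ x1)   (distribute ∧ over ∨)
≡ (¬x1 ∧ ¬x2) ∨ (x2 ∧ x1)   (simplify)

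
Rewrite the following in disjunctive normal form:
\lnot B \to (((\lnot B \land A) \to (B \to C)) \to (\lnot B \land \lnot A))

\lnot B \to (((\lnot B \land A) \to (B \to C)) \to (\lnot B \land \lnot A))
≡ \lnot \lnot B \lor (((\lnot B \land A) \to (B \to C)) \to (\lnot B \land \lnot A))   [eliminate \to]
≡ \lnot \lnot B \lor \lnot ((\lnot B \land A) \to (B \to C)) \lor (\lnot B \land \lnot A)   [eliminate \to]
≡ \lnot \lnot B \lor \lnot (\lnot (\lnot B \land A) \lor (B \to C)) \lor (\lnot B \land \lnot A)   [eliminate \to]
≡ \lnot \lnot B \lor \lnot (\lnot (\lnot B \land A) \lor \lnot B \lor C) \lor (\lnot B \land \lnot A)   [eliminate \to]
≡ B \lor \lnot (\lnot (\lnot B \land A) \lor \lnot B \lor C) \lor (\lnot B \land \lnot A)   [double negation]
≡ B \lor (\lnot \lnot (\lnot B \land A) \land \lnot \lnot B \land \lnot C) \lor (\lnot B \land \lnot A)   [De Morgan]
≡ B \lor (\lnot B \land A \land \lnot \lnot B \land \lnot C) \lor (\lnot B \land \lnot A)   [double negation]
≡ B \lor (\lnot B \land A \land B \land \lnot C) \lor (\lnot B \land \lnot A)   [double negation]
≡ B \lor (\lnot B \land \lnot A)   [simplify]

B \lor (\lnot B \land \lnot A)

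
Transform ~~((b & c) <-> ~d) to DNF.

~~((b & c) <-> ~d)
≡ ~~(((b & c) -> ~d) & (~d -> (b & c)))
≡ ~~((~(b & c) | ~d) & (~d -> (b & c)))
≡ ~~((~(b & c) | ~d) & (~~d | (b & c)))
≡ (~(b & c) | ~d) & (~~d | (b & c))
≡ (~b | ~c | ~d) & (~~d | (b & c))
≡ (~b | ~c | ~d) & (d | (b & c))
≡ (~b & d) | (~b & b & c) | (~c & d) | (~c & b & c) | (~d & d) | (~d & b & c)
≡ (~b & d) | (~c & d) | (~d & b & c)

(~b & d) | (~c & d) | (~d & b & c)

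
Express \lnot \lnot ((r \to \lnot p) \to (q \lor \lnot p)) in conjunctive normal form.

\lnot \lnot ((r \to \lnot p) \to (q \lor \lnot p))
⇔ \lnot \lnot (\lnot (r \to \lnot p) \lor q \lor \lnot p)   [eliminate \to]
⇔ \lnot \lnot (\lnot (\lnot r \lor \lnot p) \lor q \lor \lnot p)   [eliminate \to]
⇔ \lnot (\lnot r \lor \lnot p) \lor q \lor \lnot p   [double negation]
⇔ (\lnot \lnot r \land \lnot \lnot p) \lor q \lor \lnot p   [De Morgan]
⇔ (r \land \lnot \lnot p) \lor q \lor \lnot p   [double negation]
⇔ (r \land p) \lor q \lor \lnot p   [double negation]
⇔ (r \lor q \lor \lnot p) \land (p \lor q \lor \lnot p)   [distribute \lor over \land]
⇔ r \lor q \lor \lnot p   [simplify]

r \lor q \lor \lnot p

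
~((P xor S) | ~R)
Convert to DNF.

~((P xor S) | ~R)
= ~((P & ~S) | (~P & S) | ~R)   — expand xor
= ~(P & ~S) & ~(~P & S) & ~~R   — De Morgan
= (~P | ~~S) & ~(~P & S) & ~~R   — De Morgan
= (~P | S) & ~(~P & S) & ~~R   — double negation
= (~P | S) & (~~P | ~S) & ~~R   — De Morgan
= (~P | S) & (P | ~S) & ~~R   — double negation
= (~P | S) & (P | ~S) & R   — double negation
= (~P & P & R) | (~P & ~S & R) | (S & P & R) | (S & ~S & R)   — distribute & over |
= (~P & ~S & R) | (S & P & R)   — simplify

(~P & ~S & R) | (S & P & R)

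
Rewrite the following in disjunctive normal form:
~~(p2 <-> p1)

(~p2 & ~p1) | (p1 & p2)

~~(p2 <-> p1)
≡ ~~((p2 -> p1) & (p1 -> p2))   [eliminate <->]
≡ ~~((~p2 | p1) & (p1 -> p2))   [eliminate ->]
≡ ~~((~p2 | p1) & (~p1 | p2))   [eliminate ->]
≡ (~p2 | p1) & (~p1 | p2)   [double negation]
≡ (~p2 & ~p1) | (~p2 & p2) | (p1 & ~p1) | (p1 & p2)   [distribute & over |]
≡ (~p2 & ~p1) | (p1 & p2)   [simplify]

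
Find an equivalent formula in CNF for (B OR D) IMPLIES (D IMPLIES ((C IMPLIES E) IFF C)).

(B OR D) IMPLIES (D IMPLIES ((C IMPLIES E) IFF C))
≡ NOT (B OR D) OR (D IMPLIES ((C IMPLIES E) IFF C))
≡ NOT (B OR D) OR NOT D OR ((C IMPLIES E) IFF C)
≡ NOT (B OR D) OR NOT D OR (((C IMPLIES E) IMPLIES C) AND (C IMPLIES (C IMPLIES E)))
≡ NOT (B OR D) OR NOT D OR ((NOT (C IMPLIES E) OR C) AND (C IMPLIES (C IMPLIES E)))
≡ NOT (B OR D) OR NOT D OR ((NOT (NOT C OR E) OR C) AND (C IMPLIES (C IMPLIES E)))
≡ NOT (B OR D) OR NOT D OR ((NOT (NOT C OR E) OR C) AND (NOT C OR (C IMPLIES E)))
≡ NOT (B OR D) OR NOT D OR ((NOT (NOT C OR E) OR C) AND (NOT C OR NOT C OR E))
≡ (NOT B AND NOT D) OR NOT D OR ((NOT (NOT C OR E) OR C) AND (NOT C OR NOT C OR E))
≡ (NOT B AND NOT D) OR NOT D OR (((NOT NOT C AND NOT E) OR C) AND (NOT C OR NOT C OR E))
≡ (NOT B AND NOT D) OR NOT D OR (((C AND NOT E) OR C) AND (NOT C OR NOT C OR E))
≡ (NOT B OR NOT D OR C OR C) AND (NOT B OR NOT D OR NOT E OR C) AND (NOT B OR NOT D OR NOT C OR NOT C OR E) AND (NOT D OR NOT D OR C OR C) AND (NOT D OR NOT D OR NOT E OR C) AND (NOT D OR NOT D OR NOT C OR NOT C OR E)
≡ (NOT D OR C) AND (NOT D OR NOT C OR E)

(NOT D OR C) AND (NOT D OR NOT C OR E)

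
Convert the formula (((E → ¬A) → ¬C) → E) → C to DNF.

(¬C ∧ ¬E) ∨ C

(((E → ¬A) → ¬C) → E) → C
⇔ ¬(((E → ¬A) → ¬C) → E) ∨ C
⇔ ¬(¬((E → ¬A) → ¬C) ∨ E) ∨ C
⇔ ¬(¬(¬(E → ¬A) ∨ ¬C) ∨ E) ∨ C
⇔ ¬(¬(¬(¬E ∨ ¬A) ∨ ¬C) ∨ E) ∨ C
⇔ (¬¬(¬(¬E ∨ ¬A) ∨ ¬C) ∧ ¬E) ∨ C
⇔ ((¬(¬E ∨ ¬A) ∨ ¬C) ∧ ¬E) ∨ C
⇔ (((¬¬E ∧ ¬¬A) ∨ ¬C) ∧ ¬E) ∨ C
⇔ (((E ∧ ¬¬A) ∨ ¬C) ∧ ¬E) ∨ C
⇔ (((E ∧ A) ∨ ¬C) ∧ ¬E) ∨ C
⇔ (E ∧ A ∧ ¬E) ∨ (¬C ∧ ¬E) ∨ C
⇔ (¬C ∧ ¬E) ∨ C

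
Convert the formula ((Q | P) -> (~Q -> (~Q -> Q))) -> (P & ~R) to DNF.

((Q | P) -> (~Q -> (~Q -> Q))) -> (P & ~R)
= ~((Q | P) -> (~Q -> (~Q -> Q))) | (P & ~R)   — eliminate ->
= ~(~(Q | P) | (~Q -> (~Q -> Q))) | (P & ~R)   — eliminate ->
= ~(~(Q | P) | ~~Q | (~Q -> Q)) | (P & ~R)   — eliminate ->
= ~(~(Q | P) | ~~Q | ~~Q | Q) | (P & ~R)   — eliminate ->
= (~~(Q | P) & ~~~Q & ~~~Q & ~Q) | (P & ~R)   — De Morgan
= ((Q | P) & ~~~Q & ~~~Q & ~Q) | (P & ~R)   — double negation
= ((Q | P) & ~Q & ~~~Q & ~Q) | (P & ~R)   — double negation
= ((Q | P) & ~Q & ~Q & ~Q) | (P & ~R)   — double negation
= (Q & ~Q & ~Q & ~Q) | (P & ~Q & ~Q & ~Q) | (P & ~R)   — distribute & over |
= (P & ~Q) | (P & ~R)   — simplify

(P & ~Q) | (P & ~R)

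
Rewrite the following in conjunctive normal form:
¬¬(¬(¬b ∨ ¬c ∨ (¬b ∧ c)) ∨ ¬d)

¬¬(¬(¬b ∨ ¬c ∨ (¬b ∧ c)) ∨ ¬d)
= ¬(¬b ∨ ¬c ∨ (¬b ∧ c)) ∨ ¬d   (double negation)
= (¬¬b ∧ ¬¬c ∧ ¬(¬b ∧ c)) ∨ ¬d   (De Morgan)
= (b ∧ ¬¬c ∧ ¬(¬b ∧ c)) ∨ ¬d   (double negation)
= (b ∧ c ∧ ¬(¬b ∧ c)) ∨ ¬d   (double negation)
= (b ∧ c ∧ (¬¬b ∨ ¬c)) ∨ ¬d   (De Morgan)
= (b ∧ c ∧ (b ∨ ¬c)) ∨ ¬d   (double negation)
= (b ∨ ¬d) ∧ (c ∨ ¬d) ∧ (b ∨ ¬c ∨ ¬d)   (distribute ∨ over ∧)
= (b ∨ ¬d) ∧ (c ∨ ¬d)   (simplify)

(b ∨ ¬d) ∧ (c ∨ ¬d)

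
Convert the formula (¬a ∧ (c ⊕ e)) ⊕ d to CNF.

(¬a ∨ d) ∧ (c ∨ e ∨ d) ∧ (¬c ∨ ¬e ∨ d) ∧ (a ∨ ¬c ∨ e ∨ ¬d) ∧ (a ∨ ¬e ∨ c ∨ ¬d)

(¬a ∧ (c ⊕ e)) ⊕ d
⇔ ((¬a ∧ (c ⊕ e)) ∨ d) ∧ ¬(¬a ∧ (c ⊕ e) ∧ d)   (expand ⊕)
⇔ ((¬a ∧ (c ∨ e) ∧ ¬(c ∧ e)) ∨ d) ∧ ¬(¬a ∧ (c ⊕ e) ∧ d)   (expand ⊕)
⇔ ((¬a ∧ (c ∨ e) ∧ ¬(c ∧ e)) ∨ d) ∧ ¬(¬a ∧ (c ∨ e) ∧ ¬(c ∧ e) ∧ d)   (expand ⊕)
⇔ ((¬a ∧ (c ∨ e) ∧ (¬c ∨ ¬e)) ∨ d) ∧ ¬(¬a ∧ (c ∨ e) ∧ ¬(c ∧ e) ∧ d)   (De Morgan)
⇔ ((¬a ∧ (c ∨ e) ∧ (¬c ∨ ¬e)) ∨ d) ∧ (¬¬a ∨ ¬(c ∨ e) ∨ ¬¬(c ∧ e) ∨ ¬d)   (De Morgan)
⇔ ((¬a ∧ (c ∨ e) ∧ (¬c ∨ ¬e)) ∨ d) ∧ (a ∨ ¬(c ∨ e) ∨ ¬¬(c ∧ e) ∨ ¬d)   (double negation)
⇔ ((¬a ∧ (c ∨ e) ∧ (¬c ∨ ¬e)) ∨ d) ∧ (a ∨ (¬c ∧ ¬e) ∨ ¬¬(c ∧ e) ∨ ¬d)   (De Morgan)
⇔ ((¬a ∧ (c ∨ e) ∧ (¬c ∨ ¬e)) ∨ d) ∧ (a ∨ (¬c ∧ ¬e) ∨ (c ∧ e) ∨ ¬d)   (double negation)
⇔ (¬a ∨ d) ∧ (c ∨ e ∨ d) ∧ (¬c ∨ ¬e ∨ d) ∧ (a ∨ ¬c ∨ c ∨ ¬d) ∧ (a ∨ ¬c ∨ e ∨ ¬d) ∧ (a ∨ ¬e ∨ c ∨ ¬d) ∧ (a ∨ ¬e ∨ e ∨ ¬d)   (distribute ∨ over ∧)
⇔ (¬a ∨ d) ∧ (c ∨ e ∨ d) ∧ (¬c ∨ ¬e ∨ d) ∧ (a ∨ ¬c ∨ e ∨ ¬d) ∧ (a ∨ ¬e ∨ c ∨ ¬d)   (simplify)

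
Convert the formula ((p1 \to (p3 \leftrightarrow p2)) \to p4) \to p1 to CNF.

\lnot p4 \lor p1

((p1 \to (p3 \leftrightarrow p2)) \to p4) \to p1
= \lnot ((p1 \to (p3 \leftrightarrow p2)) \to p4) \lor p1
= \lnot (\lnot (p1 \to (p3 \leftrightarrow p2)) \lor p4) \lor p1
= \lnot (\lnot (\lnot p1 \lor (p3 \leftrightarrow p2)) \lor p4) \lor p1
= \lnot (\lnot (\lnot p1 \lor ((p3 \to p2) \land (p2 \to p3))) \lor p4) \lor p1
= \lnot (\lnot (\lnot p1 \lor ((\lnot p3 \lor p2) \land (p2 \to p3))) \lor p4) \lor p1
= \lnot (\lnot (\lnot p1 \lor ((\lnot p3 \lor p2) \land (\lnot p2 \lor p3))) \lor p4) \lor p1
= (\lnot \lnot (\lnot p1 \lor ((\lnot p3 \lor p2) \land (\lnot p2 \lor p3))) \land \lnot p4) \lor p1
= ((\lnot p1 \lor ((\lnot p3 \lor p2) \land (\lnot p2 \lor p3))) \land \lnot p4) \lor p1
= (\lnot p1 \lor \lnot p3 \lor p2 \lor p1) \land (\lnot p1 \lor \lnot p2 \lor p3 \lor p1) \land (\lnot p4 \lor p1)
= \lnot p4 \lor p1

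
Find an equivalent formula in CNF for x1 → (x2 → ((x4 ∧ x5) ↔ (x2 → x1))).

x1 → (x2 → ((x4 ∧ x5) ↔ (x2 → x1)))
= ¬x1 ∨ (x2 → ((x4 ∧ x5) ↔ (x2 → x1)))   — eliminate →
= ¬x1 ∨ ¬x2 ∨ ((x4 ∧ x5) ↔ (x2 → x1))   — eliminate →
= ¬x1 ∨ ¬x2 ∨ (((x4 ∧ x5) → (x2 → x1)) ∧ ((x2 → x1) → (x4 ∧ x5)))   — eliminate ↔
= ¬x1 ∨ ¬x2 ∨ ((¬(x4 ∧ x5) ∨ (x2 → x1)) ∧ ((x2 → x1) → (x4 ∧ x5)))   — eliminate →
= ¬x1 ∨ ¬x2 ∨ ((¬(x4 ∧ x5) ∨ ¬x2 ∨ x1) ∧ ((x2 → x1) → (x4 ∧ x5)))   — eliminate →
= ¬x1 ∨ ¬x2 ∨ ((¬(x4 ∧ x5) ∨ ¬x2 ∨ x1) ∧ (¬(x2 → x1) ∨ (x4 ∧ x5)))   — eliminate →
= ¬x1 ∨ ¬x2 ∨ ((¬(x4 ∧ x5) ∨ ¬x2 ∨ x1) ∧ (¬(¬x2 ∨ x1) ∨ (x4 ∧ x5)))   — eliminate →
= ¬x1 ∨ ¬x2 ∨ ((¬x4 ∨ ¬x5 ∨ ¬x2 ∨ x1) ∧ (¬(¬x2 ∨ x1) ∨ (x4 ∧ x5)))   — De Morgan
= ¬x1 ∨ ¬x2 ∨ ((¬x4 ∨ ¬x5 ∨ ¬x2 ∨ x1) ∧ ((¬¬x2 ∧ ¬x1) ∨ (x4 ∧ x5)))   — De Morgan
= ¬x1 ∨ ¬x2 ∨ ((¬x4 ∨ ¬x5 ∨ ¬x2 ∨ x1) ∧ ((x2 ∧ ¬x1) ∨ (x4 ∧ x5)))   — double negation
= (¬x1 ∨ ¬x2 ∨ ¬x4 ∨ ¬x5 ∨ ¬x2 ∨ x1) ∧ (¬x1 ∨ ¬x2 ∨ x2 ∨ x4) ∧ (¬x1 ∨ ¬x2 ∨ x2 ∨ x5) ∧ (¬x1 ∨ ¬x2 ∨ ¬x1 ∨ x4) ∧ (¬x1 ∨ ¬x2 ∨ ¬x1 ∨ x5)   — distribute ∨ over ∧
= (¬x1 ∨ ¬x2 ∨ x4) ∧ (¬x1 ∨ ¬x2 ∨ x5)   — simplify

(¬x1 ∨ ¬x2 ∨ x4) ∧ (¬x1 ∨ ¬x2 ∨ x5)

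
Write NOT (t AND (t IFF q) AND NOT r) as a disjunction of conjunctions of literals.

NOT (t AND (t IFF q) AND NOT r)
≡ NOT (t AND (t IMPLIES q) AND (q IMPLIES t) AND NOT r)   [eliminate IFF]
≡ NOT (t AND (NOT t OR q) AND (q IMPLIES t) AND NOT r)   [eliminate IMPLIES]
≡ NOT (t AND (NOT t OR q) AND (NOT q OR t) AND NOT r)   [eliminate IMPLIES]
≡ NOT t OR NOT (NOT t OR q) OR NOT (NOT q OR t) OR NOT NOT r   [De Morgan]
≡ NOT t OR (NOT NOT t AND NOT q) OR NOT (NOT q OR t) OR NOT NOT r   [De Morgan]
≡ NOT t OR (t AND NOT q) OR NOT (NOT q OR t) OR NOT NOT r   [double negation]
≡ NOT t OR (t AND NOT q) OR (NOT NOT q AND NOT t) OR NOT NOT r   [De Morgan]
≡ NOT t OR (t AND NOT q) OR (q AND NOT t) OR NOT NOT r   [double negation]
≡ NOT t OR (t AND NOT q) OR (q AND NOT t) OR r   [double negation]
≡ NOT t OR (t AND NOT q) OR r   [simplify]

NOT t OR (t AND NOT q) OR r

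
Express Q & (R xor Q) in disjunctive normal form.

Q & (R xor Q)
= Q & ((R & ~Q) | (~R & Q))   — expand xor
= (Q & R & ~Q) | (Q & ~R & Q)   — distribute & over |
= Q & ~R   — simplify

Q & ~R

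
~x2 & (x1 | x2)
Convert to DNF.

~x2 & (x1 | x2)
= (~x2 & x1) | (~x2 & x2)   — distribute & over |
= ~x2 & x1   — simplify

~x2 & x1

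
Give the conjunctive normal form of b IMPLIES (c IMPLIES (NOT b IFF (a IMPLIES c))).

b IMPLIES (c IMPLIES (NOT b IFF (a IMPLIES c)))
≡ NOT b OR (c IMPLIES (NOT b IFF (a IMPLIES c)))
≡ NOT b OR NOT c OR (NOT b IFF (a IMPLIES c))
≡ NOT b OR NOT c OR ((NOT b IMPLIES (a IMPLIES c)) AND ((a IMPLIES c) IMPLIES NOT b))
≡ NOT b OR NOT c OR ((NOT NOT b OR (a IMPLIES c)) AND ((a IMPLIES c) IMPLIES NOT b))
≡ NOT b OR NOT c OR ((NOT NOT b OR NOT a OR c) AND ((a IMPLIES c) IMPLIES NOT b))
≡ NOT b OR NOT c OR ((NOT NOT b OR NOT a OR c) AND (NOT (a IMPLIES c) OR NOT b))
≡ NOT b OR NOT c OR ((NOT NOT b OR NOT a OR c) AND (NOT (NOT a OR c) OR NOT b))
≡ NOT b OR NOT c OR ((b OR NOT a OR c) AND (NOT (NOT a OR c) OR NOT b))
≡ NOT b OR NOT c OR ((b OR NOT a OR c) AND ((NOT NOT a AND NOT c) OR NOT b))
≡ NOT b OR NOT c OR ((b OR NOT a OR c) AND ((a AND NOT c) OR NOT b))
≡ (NOT b OR NOT c OR b OR NOT a OR c) AND (NOT b OR NOT c OR a OR NOT b) AND (NOT b OR NOT c OR NOT c OR NOT b)
≡ NOT b OR NOT c

NOT b OR NOT c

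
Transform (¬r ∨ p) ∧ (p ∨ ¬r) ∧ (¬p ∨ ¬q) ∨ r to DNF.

(¬r ∨ p) ∧ (p ∨ ¬r) ∧ (¬p ∨ ¬q) ∨ r
= ¬r ∧ p ∧ ¬p ∨ ¬r ∧ p ∧ ¬q ∨ ¬r ∧ ¬r ∧ ¬p ∨ ¬r ∧ ¬r ∧ ¬q ∨ p ∧ p ∧ ¬p ∨ p ∧ p ∧ ¬q ∨ p ∧ ¬r ∧ ¬p ∨ p ∧ ¬r ∧ ¬q ∨ r   (distribute ∧ over ∨)
= ¬r ∧ ¬p ∨ ¬r ∧ ¬q ∨ p ∧ ¬q ∨ r   (simplify)

¬r ∧ ¬p ∨ ¬r ∧ ¬q ∨ p ∧ ¬q ∨ r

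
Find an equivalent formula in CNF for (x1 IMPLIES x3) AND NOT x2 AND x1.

(NOT x1 OR x3) AND NOT x2 AND x1

(x1 IMPLIES x3) AND NOT x2 AND x1
= (NOT x1 OR x3) AND NOT x2 AND x1   — eliminate IMPLIES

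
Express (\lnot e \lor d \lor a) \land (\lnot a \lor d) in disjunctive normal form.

(\lnot e \lor d \lor a) \land (\lnot a \lor d)
≡ (\lnot e \land \lnot a) \lor (\lnot e \land d) \lor (d \land \lnot a) \lor (d \land d) \lor (a \land \lnot a) \lor (a \land d)   [distribute \land over \lor]
≡ (\lnot e \land \lnot a) \lor d   [simplify]

(\lnot e \land \lnot a) \lor d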